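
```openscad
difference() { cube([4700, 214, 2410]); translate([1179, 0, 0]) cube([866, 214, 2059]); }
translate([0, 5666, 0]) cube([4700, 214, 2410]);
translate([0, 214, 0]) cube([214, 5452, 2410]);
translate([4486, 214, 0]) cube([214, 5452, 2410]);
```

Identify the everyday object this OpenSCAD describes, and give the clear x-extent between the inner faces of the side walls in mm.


A single room. The interior width is 4272 mm.

Four walls enclosing a rectangle with a door in the front wall — a room. Outside width 4700 minus two 214 mm walls gives 4272 mm.


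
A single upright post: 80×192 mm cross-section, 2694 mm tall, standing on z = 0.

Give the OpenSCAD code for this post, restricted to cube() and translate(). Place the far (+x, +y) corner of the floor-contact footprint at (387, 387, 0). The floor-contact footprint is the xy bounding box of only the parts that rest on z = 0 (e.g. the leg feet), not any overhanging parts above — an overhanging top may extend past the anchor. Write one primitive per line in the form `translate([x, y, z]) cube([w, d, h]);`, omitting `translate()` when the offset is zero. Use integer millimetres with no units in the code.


translate([307, 195, 0]) cube([80, 192, 2694]);


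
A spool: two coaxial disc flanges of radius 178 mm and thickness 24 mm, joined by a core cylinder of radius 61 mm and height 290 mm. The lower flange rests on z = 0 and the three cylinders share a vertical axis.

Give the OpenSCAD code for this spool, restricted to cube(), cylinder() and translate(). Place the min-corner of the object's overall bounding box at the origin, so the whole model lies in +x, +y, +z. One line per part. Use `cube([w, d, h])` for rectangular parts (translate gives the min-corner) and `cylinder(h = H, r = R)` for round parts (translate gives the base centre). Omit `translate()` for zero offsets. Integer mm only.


translate([178, 178, 0]) cylinder(h = 24, r = 178);
translate([178, 178, 24]) cylinder(h = 290, r = 61);
translate([178, 178, 314]) cylinder(h = 24, r = 178);


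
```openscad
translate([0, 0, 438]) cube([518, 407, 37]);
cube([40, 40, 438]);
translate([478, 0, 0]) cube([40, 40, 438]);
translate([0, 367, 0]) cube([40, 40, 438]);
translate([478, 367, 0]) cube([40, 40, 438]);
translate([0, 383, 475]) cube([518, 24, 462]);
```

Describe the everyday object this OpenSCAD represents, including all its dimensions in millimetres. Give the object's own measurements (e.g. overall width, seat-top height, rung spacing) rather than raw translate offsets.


A chair. The seat is a 518×407×37 mm slab with its top at z = 475 mm, on four 40×40 mm corner legs (flush with the seat edges, standing on z = 0). A flat backrest 24 mm thick, 462 mm tall, spans the full seat width and rises from the seat top along its +y edge, rear face flush with the rear of the seat.


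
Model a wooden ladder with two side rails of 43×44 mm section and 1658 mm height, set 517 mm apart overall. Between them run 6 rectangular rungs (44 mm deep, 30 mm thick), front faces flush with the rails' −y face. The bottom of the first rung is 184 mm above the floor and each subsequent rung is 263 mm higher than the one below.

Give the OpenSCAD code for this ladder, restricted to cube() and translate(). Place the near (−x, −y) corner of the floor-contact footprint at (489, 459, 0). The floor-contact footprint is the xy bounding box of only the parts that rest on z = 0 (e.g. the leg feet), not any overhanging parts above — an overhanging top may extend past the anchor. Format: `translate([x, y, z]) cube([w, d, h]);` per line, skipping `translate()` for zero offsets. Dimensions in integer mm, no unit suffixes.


// rung span = 517 - 2*43 = 431
// rung[k] z = 184 + k*263
translate([489, 459, 0]) cube([43, 44, 1658]);
translate([963, 459, 0]) cube([43, 44, 1658]);
translate([532, 459, 184]) cube([431, 44, 30]);
translate([532, 459, 447]) cube([431, 44, 30]);
translate([532, 459, 710]) cube([431, 44, 30]);
translate([532, 459, 973]) cube([431, 44, 30]);
translate([532, 459, 1236]) cube([431, 44, 30]);
translate([532, 459, 1499]) cube([431, 44, 30]);


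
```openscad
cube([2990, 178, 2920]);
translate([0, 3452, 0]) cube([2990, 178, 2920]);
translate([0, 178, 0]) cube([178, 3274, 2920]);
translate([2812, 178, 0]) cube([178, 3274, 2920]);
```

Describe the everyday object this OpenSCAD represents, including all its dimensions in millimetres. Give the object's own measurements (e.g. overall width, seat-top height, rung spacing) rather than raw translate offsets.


The wall frame of a small rectangular building: four walls, each 2920 mm tall and 178 mm thick, enclosing a footprint 2990 mm (x) by 3630 mm (y) outside-to-outside, with no floor or roof. The front and back walls (the −y and +y sides) span the full width; the two side walls fit between them.


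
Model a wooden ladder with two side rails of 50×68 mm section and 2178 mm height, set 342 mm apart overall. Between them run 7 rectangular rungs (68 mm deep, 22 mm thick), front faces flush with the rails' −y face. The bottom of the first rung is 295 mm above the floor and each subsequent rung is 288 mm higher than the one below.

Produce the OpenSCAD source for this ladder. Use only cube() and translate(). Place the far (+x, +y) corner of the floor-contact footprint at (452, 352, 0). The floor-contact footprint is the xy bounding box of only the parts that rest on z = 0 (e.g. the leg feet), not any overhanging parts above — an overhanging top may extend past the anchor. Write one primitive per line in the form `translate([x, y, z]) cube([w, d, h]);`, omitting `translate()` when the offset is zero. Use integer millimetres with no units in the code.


translate([110, 284, 0]) cube([50, 68, 2178]);
translate([402, 284, 0]) cube([50, 68, 2178]);
translate([160, 284, 295]) cube([242, 68, 22]);
translate([160, 284, 583]) cube([242, 68, 22]);
translate([160, 284, 871]) cube([242, 68, 22]);
translate([160, 284, 1159]) cube([242, 68, 22]);
translate([160, 284, 1447]) cube([242, 68, 22]);
translate([160, 284, 1735]) cube([242, 68, 22]);
translate([160, 284, 2023]) cube([242, 68, 22]);


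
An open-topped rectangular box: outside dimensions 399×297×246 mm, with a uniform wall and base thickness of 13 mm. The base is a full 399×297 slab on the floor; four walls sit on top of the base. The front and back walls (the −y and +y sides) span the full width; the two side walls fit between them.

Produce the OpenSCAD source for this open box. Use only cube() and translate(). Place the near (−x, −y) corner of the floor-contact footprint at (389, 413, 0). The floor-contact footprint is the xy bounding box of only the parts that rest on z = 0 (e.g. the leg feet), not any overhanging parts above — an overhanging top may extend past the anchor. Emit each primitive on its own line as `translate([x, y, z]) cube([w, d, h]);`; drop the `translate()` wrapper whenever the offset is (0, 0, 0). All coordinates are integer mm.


translate([389, 413, 0]) cube([399, 297, 13]);
translate([389, 413, 13]) cube([399, 13, 233]);
translate([389, 697, 13]) cube([399, 13, 233]);
translate([389, 426, 13]) cube([13, 271, 233]);
translate([775, 426, 13]) cube([13, 271, 233]);


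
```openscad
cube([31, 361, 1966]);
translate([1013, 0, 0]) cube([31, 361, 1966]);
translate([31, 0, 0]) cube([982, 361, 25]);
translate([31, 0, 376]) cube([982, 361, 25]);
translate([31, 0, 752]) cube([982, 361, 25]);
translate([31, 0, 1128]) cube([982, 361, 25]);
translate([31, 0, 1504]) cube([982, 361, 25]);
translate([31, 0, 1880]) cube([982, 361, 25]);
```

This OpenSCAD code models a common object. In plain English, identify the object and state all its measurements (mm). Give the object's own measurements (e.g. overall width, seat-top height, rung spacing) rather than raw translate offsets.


An open bookshelf. Two side panels, each 31 mm thick, 361 mm deep and 1966 mm tall, stand 1044 mm apart (outside-to-outside). Between them sit 6 shelves, each 25 mm thick and 361 mm deep, spanning the full gap between the sides. The bottom shelf rests on the floor (its underside at z = 0) and the clear gap between one shelf's top and the next shelf's underside is 351 mm.


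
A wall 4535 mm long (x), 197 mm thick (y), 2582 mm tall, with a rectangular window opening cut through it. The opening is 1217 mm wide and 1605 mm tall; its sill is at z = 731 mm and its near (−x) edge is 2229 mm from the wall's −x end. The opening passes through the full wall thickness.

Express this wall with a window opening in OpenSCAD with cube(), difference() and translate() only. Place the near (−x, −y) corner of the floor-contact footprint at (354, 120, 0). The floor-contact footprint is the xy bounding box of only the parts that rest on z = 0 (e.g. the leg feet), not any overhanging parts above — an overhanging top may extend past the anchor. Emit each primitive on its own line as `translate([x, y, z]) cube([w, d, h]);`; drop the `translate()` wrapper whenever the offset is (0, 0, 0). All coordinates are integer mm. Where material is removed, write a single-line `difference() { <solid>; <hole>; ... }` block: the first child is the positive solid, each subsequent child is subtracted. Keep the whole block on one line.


difference() { translate([354, 120, 0]) cube([4535, 197, 2582]); translate([2583, 120, 731]) cube([1217, 197, 1605]); }


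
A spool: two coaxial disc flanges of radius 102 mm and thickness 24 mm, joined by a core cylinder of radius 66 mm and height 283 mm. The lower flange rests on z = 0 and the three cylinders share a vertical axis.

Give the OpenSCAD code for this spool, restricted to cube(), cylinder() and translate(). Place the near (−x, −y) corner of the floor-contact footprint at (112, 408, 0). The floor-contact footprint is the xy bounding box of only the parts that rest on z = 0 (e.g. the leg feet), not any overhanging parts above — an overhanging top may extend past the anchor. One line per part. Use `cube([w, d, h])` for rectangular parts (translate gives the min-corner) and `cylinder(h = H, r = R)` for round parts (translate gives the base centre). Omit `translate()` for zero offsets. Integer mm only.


translate([214, 510, 0]) cylinder(h = 24, r = 102);
translate([214, 510, 24]) cylinder(h = 283, r = 66);
translate([214, 510, 307]) cylinder(h = 24, r = 102);


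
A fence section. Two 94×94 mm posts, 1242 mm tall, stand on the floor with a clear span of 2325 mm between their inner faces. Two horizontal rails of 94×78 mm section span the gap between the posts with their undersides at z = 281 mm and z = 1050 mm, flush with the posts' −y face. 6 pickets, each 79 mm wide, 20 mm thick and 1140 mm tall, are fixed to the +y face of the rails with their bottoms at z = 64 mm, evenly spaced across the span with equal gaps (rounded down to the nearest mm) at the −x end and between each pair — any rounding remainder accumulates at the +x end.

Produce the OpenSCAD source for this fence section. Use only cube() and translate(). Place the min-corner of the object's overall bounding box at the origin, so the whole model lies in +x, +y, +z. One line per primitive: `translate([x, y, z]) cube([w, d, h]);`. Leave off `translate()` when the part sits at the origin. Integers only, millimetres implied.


cube([94, 94, 1242]);
translate([2419, 0, 0]) cube([94, 94, 1242]);
translate([94, 0, 281]) cube([2325, 94, 78]);
translate([94, 0, 1050]) cube([2325, 94, 78]);
translate([358, 94, 64]) cube([79, 20, 1140]);
translate([701, 94, 64]) cube([79, 20, 1140]);
translate([1044, 94, 64]) cube([79, 20, 1140]);
translate([1387, 94, 64]) cube([79, 20, 1140]);
translate([1730, 94, 64]) cube([79, 20, 1140]);
translate([2073, 94, 64]) cube([79, 20, 1140]);


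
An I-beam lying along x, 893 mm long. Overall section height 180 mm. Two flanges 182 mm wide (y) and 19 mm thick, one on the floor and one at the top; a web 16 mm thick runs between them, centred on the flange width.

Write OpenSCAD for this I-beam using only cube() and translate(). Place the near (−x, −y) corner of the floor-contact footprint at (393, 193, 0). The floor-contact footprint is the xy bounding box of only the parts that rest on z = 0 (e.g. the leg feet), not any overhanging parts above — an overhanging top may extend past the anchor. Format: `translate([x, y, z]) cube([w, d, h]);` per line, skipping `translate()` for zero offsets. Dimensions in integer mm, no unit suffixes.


translate([393, 193, 0]) cube([893, 182, 19]);
translate([393, 276, 19]) cube([893, 16, 142]);
translate([393, 193, 161]) cube([893, 182, 19]);


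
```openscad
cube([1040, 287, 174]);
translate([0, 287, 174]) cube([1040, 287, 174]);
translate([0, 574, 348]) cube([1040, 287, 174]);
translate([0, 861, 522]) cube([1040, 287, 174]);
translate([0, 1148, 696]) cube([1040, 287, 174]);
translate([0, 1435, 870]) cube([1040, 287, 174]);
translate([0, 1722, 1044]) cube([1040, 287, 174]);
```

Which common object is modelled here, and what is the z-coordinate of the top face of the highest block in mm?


A staircase. The total rise is 1218 mm.

7 identical blocks, each offset up and back from the previous — a staircase. Each step is 174 mm tall and there are 7 of them, so the total rise is 7 × 174 = 1218 mm.


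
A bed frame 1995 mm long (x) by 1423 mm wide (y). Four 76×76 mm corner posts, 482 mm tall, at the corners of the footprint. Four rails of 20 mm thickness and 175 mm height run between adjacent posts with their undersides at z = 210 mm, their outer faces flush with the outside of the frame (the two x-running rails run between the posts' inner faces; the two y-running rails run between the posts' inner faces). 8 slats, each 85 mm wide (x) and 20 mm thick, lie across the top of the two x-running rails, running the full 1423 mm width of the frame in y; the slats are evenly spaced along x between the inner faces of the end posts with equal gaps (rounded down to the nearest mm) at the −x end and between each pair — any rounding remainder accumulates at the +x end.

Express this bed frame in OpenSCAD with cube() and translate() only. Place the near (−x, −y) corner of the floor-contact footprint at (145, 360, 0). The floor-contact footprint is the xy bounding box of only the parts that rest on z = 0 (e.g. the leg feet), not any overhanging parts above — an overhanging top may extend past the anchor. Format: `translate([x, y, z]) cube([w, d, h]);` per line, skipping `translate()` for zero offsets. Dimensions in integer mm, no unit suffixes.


translate([145, 360, 0]) cube([76, 76, 482]);
translate([145, 1707, 0]) cube([76, 76, 482]);
translate([2064, 360, 0]) cube([76, 76, 482]);
translate([2064, 1707, 0]) cube([76, 76, 482]);
translate([221, 360, 210]) cube([1843, 20, 175]);
translate([221, 1763, 210]) cube([1843, 20, 175]);
translate([145, 436, 210]) cube([20, 1271, 175]);
translate([2120, 436, 210]) cube([20, 1271, 175]);
translate([350, 360, 385]) cube([85, 1423, 20]);
translate([564, 360, 385]) cube([85, 1423, 20]);
translate([778, 360, 385]) cube([85, 1423, 20]);
translate([992, 360, 385]) cube([85, 1423, 20]);
translate([1206, 360, 385]) cube([85, 1423, 20]);
translate([1420, 360, 385]) cube([85, 1423, 20]);
translate([1634, 360, 385]) cube([85, 1423, 20]);
translate([1848, 360, 385]) cube([85, 1423, 20]);


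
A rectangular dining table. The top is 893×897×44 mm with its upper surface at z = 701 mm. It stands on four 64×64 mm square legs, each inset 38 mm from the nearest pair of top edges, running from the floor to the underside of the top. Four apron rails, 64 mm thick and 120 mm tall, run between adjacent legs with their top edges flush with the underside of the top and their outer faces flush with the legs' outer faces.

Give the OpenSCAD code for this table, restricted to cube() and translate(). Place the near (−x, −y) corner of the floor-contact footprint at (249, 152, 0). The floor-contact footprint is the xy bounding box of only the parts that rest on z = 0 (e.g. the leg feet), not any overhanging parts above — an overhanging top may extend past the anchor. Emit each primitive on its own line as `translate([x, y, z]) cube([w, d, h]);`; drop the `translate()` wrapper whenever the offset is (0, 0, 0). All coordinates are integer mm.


translate([211, 114, 657]) cube([893, 897, 44]);
translate([249, 152, 0]) cube([64, 64, 657]);
translate([1002, 152, 0]) cube([64, 64, 657]);
translate([249, 909, 0]) cube([64, 64, 657]);
translate([1002, 909, 0]) cube([64, 64, 657]);
translate([313, 152, 537]) cube([689, 64, 120]);
translate([313, 909, 537]) cube([689, 64, 120]);
translate([249, 216, 537]) cube([64, 693, 120]);
translate([1002, 216, 537]) cube([64, 693, 120]);


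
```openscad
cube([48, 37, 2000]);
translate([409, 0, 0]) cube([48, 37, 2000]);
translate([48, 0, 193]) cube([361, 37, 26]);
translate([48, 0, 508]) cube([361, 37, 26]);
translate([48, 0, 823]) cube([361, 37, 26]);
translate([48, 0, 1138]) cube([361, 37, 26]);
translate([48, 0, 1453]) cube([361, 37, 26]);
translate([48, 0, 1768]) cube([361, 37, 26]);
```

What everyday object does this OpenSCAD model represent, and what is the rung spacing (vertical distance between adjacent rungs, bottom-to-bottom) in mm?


A ladder. The rung spacing is 315 mm.

Two tall 48×37 posts with 6 short bars between them — a ladder. Adjacent rungs sit at z = 193 and z = 508, so the spacing is 508 − 193 = 315 mm.


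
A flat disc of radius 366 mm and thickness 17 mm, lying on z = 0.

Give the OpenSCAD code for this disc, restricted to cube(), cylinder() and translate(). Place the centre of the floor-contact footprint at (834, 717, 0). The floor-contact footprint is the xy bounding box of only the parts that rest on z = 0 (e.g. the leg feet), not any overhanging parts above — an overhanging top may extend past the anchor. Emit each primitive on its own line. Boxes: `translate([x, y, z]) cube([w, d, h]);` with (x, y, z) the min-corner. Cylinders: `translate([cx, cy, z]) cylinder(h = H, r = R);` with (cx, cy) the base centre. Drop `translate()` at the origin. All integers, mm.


translate([834, 717, 0]) cylinder(h = 17, r = 366);


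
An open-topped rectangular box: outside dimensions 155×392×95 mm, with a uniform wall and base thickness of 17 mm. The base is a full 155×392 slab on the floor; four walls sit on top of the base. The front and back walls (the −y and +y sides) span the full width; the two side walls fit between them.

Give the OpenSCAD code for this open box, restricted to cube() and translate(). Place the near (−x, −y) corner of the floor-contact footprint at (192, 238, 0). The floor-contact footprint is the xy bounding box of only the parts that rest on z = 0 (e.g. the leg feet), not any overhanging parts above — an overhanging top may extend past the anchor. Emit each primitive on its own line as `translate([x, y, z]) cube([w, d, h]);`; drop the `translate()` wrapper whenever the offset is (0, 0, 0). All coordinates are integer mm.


translate([192, 238, 0]) cube([155, 392, 17]);
translate([192, 238, 17]) cube([155, 17, 78]);
translate([192, 613, 17]) cube([155, 17, 78]);
translate([192, 255, 17]) cube([17, 358, 78]);
translate([330, 255, 17]) cube([17, 358, 78]);


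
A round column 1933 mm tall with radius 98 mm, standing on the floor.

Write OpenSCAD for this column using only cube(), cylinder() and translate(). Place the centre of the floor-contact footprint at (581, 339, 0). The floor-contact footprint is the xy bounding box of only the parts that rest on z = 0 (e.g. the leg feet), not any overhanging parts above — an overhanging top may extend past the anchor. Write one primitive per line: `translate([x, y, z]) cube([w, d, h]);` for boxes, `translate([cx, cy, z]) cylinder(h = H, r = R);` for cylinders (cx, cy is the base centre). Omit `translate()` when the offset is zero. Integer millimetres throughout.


translate([581, 339, 0]) cylinder(h = 1933, r = 98);


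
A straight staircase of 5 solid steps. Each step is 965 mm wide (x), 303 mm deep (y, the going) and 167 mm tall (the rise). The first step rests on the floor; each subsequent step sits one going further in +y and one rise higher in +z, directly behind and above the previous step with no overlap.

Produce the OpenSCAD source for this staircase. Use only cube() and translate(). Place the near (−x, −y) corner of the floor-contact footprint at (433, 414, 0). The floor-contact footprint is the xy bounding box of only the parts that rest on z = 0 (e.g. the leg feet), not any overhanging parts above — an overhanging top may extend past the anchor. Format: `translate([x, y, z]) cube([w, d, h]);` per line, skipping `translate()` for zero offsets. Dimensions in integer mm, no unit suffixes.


translate([433, 414, 0]) cube([965, 303, 167]);
translate([433, 717, 167]) cube([965, 303, 167]);
translate([433, 1020, 334]) cube([965, 303, 167]);
translate([433, 1323, 501]) cube([965, 303, 167]);
translate([433, 1626, 668]) cube([965, 303, 167]);


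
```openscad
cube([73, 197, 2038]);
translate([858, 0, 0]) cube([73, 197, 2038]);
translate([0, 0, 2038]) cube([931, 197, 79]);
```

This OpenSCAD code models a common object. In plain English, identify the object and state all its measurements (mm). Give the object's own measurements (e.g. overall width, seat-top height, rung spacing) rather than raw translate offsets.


A door frame. The clear opening is 785 mm wide and 2038 mm high. Two 73 mm wide jambs, 197 mm deep, stand either side of the opening from the floor to the top of the opening. A 79 mm thick head sits across the top of both jambs, spanning the full outside width of the frame.


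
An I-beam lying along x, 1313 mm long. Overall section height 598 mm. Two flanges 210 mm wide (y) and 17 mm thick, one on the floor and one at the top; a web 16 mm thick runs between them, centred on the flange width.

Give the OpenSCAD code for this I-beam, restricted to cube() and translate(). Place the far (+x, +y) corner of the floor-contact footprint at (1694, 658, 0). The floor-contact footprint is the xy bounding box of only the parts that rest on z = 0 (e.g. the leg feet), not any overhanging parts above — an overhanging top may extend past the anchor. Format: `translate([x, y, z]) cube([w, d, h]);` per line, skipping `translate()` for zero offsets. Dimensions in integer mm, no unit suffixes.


translate([381, 448, 0]) cube([1313, 210, 17]);
translate([381, 545, 17]) cube([1313, 16, 564]);
translate([381, 448, 581]) cube([1313, 210, 17]);


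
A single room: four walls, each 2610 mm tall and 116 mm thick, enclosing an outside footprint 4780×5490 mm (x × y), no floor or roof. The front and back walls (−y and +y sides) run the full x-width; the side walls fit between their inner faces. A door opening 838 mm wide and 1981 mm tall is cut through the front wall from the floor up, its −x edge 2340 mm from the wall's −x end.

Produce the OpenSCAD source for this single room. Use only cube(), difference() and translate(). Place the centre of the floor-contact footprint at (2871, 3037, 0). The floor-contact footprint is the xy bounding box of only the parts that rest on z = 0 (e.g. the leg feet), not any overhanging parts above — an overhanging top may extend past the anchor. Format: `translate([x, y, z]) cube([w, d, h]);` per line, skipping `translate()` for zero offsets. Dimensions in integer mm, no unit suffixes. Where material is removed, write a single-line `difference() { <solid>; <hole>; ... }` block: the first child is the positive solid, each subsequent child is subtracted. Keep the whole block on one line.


difference() { translate([481, 292, 0]) cube([4780, 116, 2610]); translate([2821, 292, 0]) cube([838, 116, 1981]); }
translate([481, 5666, 0]) cube([4780, 116, 2610]);
translate([481, 408, 0]) cube([116, 5258, 2610]);
translate([5145, 408, 0]) cube([116, 5258, 2610]);


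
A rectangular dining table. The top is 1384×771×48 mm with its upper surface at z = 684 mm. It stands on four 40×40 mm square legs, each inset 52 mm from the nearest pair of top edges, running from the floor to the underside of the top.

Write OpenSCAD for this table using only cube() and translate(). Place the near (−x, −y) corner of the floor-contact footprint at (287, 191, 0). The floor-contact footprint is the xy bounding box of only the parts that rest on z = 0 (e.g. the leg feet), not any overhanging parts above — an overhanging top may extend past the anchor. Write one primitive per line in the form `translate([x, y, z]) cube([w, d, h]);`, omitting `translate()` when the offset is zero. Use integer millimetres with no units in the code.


translate([235, 139, 636]) cube([1384, 771, 48]);
translate([287, 191, 0]) cube([40, 40, 636]);
translate([1527, 191, 0]) cube([40, 40, 636]);
translate([287, 818, 0]) cube([40, 40, 636]);
translate([1527, 818, 0]) cube([40, 40, 636]);


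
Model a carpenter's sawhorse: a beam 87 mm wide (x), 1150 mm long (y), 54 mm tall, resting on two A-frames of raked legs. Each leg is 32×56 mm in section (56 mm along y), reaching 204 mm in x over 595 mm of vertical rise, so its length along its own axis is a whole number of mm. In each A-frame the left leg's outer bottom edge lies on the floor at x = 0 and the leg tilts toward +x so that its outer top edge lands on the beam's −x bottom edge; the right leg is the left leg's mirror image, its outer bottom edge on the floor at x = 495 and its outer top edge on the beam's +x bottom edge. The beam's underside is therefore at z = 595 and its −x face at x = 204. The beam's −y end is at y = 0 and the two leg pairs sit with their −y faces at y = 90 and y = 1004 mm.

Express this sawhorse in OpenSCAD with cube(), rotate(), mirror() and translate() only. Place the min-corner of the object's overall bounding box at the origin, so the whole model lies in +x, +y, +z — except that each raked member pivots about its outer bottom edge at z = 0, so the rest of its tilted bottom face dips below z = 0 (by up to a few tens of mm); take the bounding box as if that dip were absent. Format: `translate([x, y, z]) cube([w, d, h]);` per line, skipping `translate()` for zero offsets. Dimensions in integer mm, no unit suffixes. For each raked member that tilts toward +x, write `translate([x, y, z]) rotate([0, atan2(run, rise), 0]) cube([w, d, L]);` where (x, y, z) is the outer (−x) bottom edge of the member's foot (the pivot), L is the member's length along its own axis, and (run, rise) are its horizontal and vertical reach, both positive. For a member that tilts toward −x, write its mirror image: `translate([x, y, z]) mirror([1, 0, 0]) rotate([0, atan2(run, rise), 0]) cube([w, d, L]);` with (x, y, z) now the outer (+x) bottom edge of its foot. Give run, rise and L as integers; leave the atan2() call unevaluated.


translate([204, 0, 595]) cube([87, 1150, 54]);
translate([0, 90, 0]) rotate([0, atan2(204, 595), 0]) cube([32, 56, 629]);
translate([495, 90, 0]) mirror([1, 0, 0]) rotate([0, atan2(204, 595), 0]) cube([32, 56, 629]);
translate([0, 1004, 0]) rotate([0, atan2(204, 595), 0]) cube([32, 56, 629]);
translate([495, 1004, 0]) mirror([1, 0, 0]) rotate([0, atan2(204, 595), 0]) cube([32, 56, 629]);


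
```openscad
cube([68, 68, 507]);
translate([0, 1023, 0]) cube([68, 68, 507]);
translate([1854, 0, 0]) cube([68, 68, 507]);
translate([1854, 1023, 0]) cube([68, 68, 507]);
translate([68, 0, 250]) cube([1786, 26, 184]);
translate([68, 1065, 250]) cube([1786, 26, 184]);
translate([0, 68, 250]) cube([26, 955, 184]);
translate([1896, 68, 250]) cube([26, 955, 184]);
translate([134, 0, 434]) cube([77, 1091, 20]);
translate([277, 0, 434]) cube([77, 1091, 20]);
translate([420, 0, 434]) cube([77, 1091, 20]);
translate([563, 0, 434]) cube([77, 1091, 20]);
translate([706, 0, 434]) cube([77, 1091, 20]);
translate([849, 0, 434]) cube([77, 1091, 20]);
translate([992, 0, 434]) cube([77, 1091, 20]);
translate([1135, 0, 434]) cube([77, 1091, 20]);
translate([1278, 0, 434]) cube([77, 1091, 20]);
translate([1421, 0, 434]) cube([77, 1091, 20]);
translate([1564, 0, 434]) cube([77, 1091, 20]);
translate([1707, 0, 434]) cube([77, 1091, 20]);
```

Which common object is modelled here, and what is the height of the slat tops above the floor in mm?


A bed frame. The slat-top height is 454 mm.

Four posts, four rails, and a row of slats — a bed frame. Slats sit on the rails at z = 250 + 184 = 434; with slat thickness 20, the top is 454 mm.


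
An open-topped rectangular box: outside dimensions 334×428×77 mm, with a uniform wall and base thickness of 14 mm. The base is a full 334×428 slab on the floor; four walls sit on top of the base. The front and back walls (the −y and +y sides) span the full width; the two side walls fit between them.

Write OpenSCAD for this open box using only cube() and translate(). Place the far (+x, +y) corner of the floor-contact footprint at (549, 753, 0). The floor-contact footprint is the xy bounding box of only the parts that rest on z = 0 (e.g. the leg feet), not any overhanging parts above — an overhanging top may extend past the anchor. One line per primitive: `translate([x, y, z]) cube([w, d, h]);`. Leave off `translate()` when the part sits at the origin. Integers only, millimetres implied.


translate([215, 325, 0]) cube([334, 428, 14]);
translate([215, 325, 14]) cube([334, 14, 63]);
translate([215, 739, 14]) cube([334, 14, 63]);
translate([215, 339, 14]) cube([14, 400, 63]);
translate([535, 339, 14]) cube([14, 400, 63]);


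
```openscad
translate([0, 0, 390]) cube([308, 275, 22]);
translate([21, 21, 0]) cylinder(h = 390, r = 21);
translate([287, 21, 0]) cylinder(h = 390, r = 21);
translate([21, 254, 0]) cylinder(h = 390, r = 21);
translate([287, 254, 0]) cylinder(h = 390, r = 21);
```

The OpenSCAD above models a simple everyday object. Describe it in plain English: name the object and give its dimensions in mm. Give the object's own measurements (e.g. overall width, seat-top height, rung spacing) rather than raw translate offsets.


A simple wooden stool: a rectangular seat 308 mm (x) by 275 mm (y), 22 mm thick, top face at z = 412 mm, on four round legs, each 42 mm in diameter. The legs rest on z = 0, each leg's axis is inset half a diameter from the nearest pair of seat edges (so the leg's bounding box is flush with the corner).


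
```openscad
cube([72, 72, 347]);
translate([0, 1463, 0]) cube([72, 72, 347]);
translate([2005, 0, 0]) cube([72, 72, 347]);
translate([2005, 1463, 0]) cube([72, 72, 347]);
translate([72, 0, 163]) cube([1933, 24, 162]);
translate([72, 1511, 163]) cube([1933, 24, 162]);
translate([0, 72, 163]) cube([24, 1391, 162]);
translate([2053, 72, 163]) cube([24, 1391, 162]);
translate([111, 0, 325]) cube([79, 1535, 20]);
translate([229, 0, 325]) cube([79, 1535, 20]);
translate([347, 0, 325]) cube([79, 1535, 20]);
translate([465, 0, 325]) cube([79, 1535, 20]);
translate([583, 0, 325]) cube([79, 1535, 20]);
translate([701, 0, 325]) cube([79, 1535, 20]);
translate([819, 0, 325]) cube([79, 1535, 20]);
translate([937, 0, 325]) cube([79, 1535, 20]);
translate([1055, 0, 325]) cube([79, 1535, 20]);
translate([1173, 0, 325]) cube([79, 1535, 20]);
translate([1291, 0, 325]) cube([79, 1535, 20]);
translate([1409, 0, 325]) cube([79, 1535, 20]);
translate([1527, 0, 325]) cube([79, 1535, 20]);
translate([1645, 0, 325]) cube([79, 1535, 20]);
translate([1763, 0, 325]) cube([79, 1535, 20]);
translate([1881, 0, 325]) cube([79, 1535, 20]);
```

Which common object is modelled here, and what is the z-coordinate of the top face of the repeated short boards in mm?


A bed frame. The slat-top height is 345 mm.

Four posts, four rails, and a row of slats — a bed frame. Slats sit on the rails at z = 163 + 162 = 325; with slat thickness 20, the top is 345 mm.


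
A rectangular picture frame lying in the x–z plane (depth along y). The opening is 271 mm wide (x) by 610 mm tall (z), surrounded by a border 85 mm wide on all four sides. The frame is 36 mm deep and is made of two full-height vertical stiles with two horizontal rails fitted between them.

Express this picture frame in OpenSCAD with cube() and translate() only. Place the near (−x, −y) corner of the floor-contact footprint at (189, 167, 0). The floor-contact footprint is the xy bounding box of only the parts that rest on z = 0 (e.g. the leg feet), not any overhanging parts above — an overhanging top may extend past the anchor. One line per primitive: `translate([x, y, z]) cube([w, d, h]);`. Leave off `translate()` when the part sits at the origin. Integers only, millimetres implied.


translate([189, 167, 0]) cube([85, 36, 780]);
translate([545, 167, 0]) cube([85, 36, 780]);
translate([274, 167, 0]) cube([271, 36, 85]);
translate([274, 167, 695]) cube([271, 36, 85]);


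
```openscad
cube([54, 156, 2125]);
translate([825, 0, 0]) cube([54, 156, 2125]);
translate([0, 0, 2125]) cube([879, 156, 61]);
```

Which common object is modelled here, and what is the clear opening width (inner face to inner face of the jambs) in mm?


A door frame. The clear opening width is 771 mm.

Two 2125 mm tall posts with a header on top — a door frame. The left jamb is 54 mm wide at x = 0; the right jamb starts at x = 825. The clear opening is 825 − 54 = 771 mm.


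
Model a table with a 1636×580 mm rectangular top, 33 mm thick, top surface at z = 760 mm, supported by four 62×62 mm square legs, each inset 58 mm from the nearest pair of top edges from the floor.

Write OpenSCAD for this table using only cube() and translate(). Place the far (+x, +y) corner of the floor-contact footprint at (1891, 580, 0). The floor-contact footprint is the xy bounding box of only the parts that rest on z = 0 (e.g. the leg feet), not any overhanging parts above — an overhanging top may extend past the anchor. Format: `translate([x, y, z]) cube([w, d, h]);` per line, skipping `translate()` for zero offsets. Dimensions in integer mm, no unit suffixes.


// leg_h = 760 - 33 = 727
translate([313, 58, 727]) cube([1636, 580, 33]);
translate([371, 116, 0]) cube([62, 62, 727]);
translate([1829, 116, 0]) cube([62, 62, 727]);
translate([371, 518, 0]) cube([62, 62, 727]);
translate([1829, 518, 0]) cube([62, 62, 727]);


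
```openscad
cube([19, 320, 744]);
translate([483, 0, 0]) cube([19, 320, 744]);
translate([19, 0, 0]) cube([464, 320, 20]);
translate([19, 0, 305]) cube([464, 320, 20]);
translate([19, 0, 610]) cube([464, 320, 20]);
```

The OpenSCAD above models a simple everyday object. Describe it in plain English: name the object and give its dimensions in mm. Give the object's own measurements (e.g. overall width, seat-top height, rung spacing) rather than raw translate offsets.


An open bookshelf. Two side panels, each 19 mm thick, 320 mm deep and 744 mm tall, stand 502 mm apart (outside-to-outside). Between them sit 3 shelves, each 20 mm thick and 320 mm deep, spanning the full gap between the sides. The bottom shelf rests on the floor (its underside at z = 0) and the clear gap between one shelf's top and the next shelf's underside is 285 mm.


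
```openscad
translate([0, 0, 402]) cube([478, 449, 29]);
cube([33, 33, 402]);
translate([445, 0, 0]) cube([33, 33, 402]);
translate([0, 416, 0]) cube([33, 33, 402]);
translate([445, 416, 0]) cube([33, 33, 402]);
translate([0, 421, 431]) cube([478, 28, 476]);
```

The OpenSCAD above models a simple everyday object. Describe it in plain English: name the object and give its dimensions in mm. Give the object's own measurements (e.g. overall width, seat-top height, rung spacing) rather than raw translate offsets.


A chair. The seat is a 478×449×29 mm slab with its top at z = 431 mm, on four 33×33 mm corner legs (flush with the seat edges, standing on z = 0). A flat backrest 28 mm thick, 476 mm tall, spans the full seat width and rises from the seat top along its +y edge, rear face flush with the rear of the seat.


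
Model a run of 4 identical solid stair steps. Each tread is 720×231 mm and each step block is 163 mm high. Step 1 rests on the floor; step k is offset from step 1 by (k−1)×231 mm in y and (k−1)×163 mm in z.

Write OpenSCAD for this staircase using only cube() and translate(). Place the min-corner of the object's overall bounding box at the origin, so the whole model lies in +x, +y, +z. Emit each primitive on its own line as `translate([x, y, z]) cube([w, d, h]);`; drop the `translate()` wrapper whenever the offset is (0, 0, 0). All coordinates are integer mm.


cube([720, 231, 163]);
translate([0, 231, 163]) cube([720, 231, 163]);
translate([0, 462, 326]) cube([720, 231, 163]);
translate([0, 693, 489]) cube([720, 231, 163]);


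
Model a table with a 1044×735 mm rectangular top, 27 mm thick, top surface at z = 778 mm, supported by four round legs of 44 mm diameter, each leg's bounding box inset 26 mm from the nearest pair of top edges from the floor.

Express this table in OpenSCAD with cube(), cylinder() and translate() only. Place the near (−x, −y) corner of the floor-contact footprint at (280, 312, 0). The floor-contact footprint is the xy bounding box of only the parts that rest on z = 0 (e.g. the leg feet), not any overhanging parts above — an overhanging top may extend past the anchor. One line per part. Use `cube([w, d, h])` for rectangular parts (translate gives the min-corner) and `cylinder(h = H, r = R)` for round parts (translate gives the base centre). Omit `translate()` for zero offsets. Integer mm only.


// leg_h = 778 - 27 = 751
translate([254, 286, 751]) cube([1044, 735, 27]);
translate([302, 334, 0]) cylinder(h = 751, r = 22);
translate([1250, 334, 0]) cylinder(h = 751, r = 22);
translate([302, 973, 0]) cylinder(h = 751, r = 22);
translate([1250, 973, 0]) cylinder(h = 751, r = 22);


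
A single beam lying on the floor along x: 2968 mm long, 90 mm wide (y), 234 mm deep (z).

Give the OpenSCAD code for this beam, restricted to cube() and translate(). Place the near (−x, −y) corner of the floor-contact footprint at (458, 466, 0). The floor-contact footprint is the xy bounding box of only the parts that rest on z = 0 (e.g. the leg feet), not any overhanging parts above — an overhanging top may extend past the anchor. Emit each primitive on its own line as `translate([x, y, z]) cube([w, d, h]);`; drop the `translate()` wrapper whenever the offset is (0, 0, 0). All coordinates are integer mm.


translate([458, 466, 0]) cube([2968, 90, 234]);


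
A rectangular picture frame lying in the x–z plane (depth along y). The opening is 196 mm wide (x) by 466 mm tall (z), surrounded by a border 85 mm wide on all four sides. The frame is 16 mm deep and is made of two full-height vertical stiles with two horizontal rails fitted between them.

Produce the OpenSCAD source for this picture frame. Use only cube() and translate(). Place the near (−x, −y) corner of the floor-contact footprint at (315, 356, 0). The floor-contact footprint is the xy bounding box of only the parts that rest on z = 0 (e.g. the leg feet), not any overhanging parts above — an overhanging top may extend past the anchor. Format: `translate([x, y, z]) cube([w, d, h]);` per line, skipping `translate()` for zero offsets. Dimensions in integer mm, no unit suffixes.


translate([315, 356, 0]) cube([85, 16, 636]);
translate([596, 356, 0]) cube([85, 16, 636]);
translate([400, 356, 0]) cube([196, 16, 85]);
translate([400, 356, 551]) cube([196, 16, 85]);


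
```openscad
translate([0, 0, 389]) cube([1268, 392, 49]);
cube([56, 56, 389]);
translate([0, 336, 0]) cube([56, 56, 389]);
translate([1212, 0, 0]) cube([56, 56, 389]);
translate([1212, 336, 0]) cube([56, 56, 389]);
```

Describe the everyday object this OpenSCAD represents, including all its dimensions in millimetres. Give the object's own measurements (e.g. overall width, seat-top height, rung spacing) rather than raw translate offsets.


A long wooden bench with a 1268 mm (x) × 392 mm (y) seat, 49 mm thick, its top surface 438 mm above the floor. Four 56 mm square legs at the seat corners, flush with the edges, run from z = 0 to the seat underside.


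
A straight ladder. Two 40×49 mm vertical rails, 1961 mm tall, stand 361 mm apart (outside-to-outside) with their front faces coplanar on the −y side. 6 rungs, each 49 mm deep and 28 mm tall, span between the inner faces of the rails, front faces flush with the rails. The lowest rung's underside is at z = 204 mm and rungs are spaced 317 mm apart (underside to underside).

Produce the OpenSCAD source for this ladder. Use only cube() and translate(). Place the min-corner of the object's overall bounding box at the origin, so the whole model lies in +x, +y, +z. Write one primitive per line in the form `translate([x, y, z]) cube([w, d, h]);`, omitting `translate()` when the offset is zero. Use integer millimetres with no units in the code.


// rung span = 361 - 2*40 = 281
// rung[k] z = 204 + k*317
cube([40, 49, 1961]);
translate([321, 0, 0]) cube([40, 49, 1961]);
translate([40, 0, 204]) cube([281, 49, 28]);
translate([40, 0, 521]) cube([281, 49, 28]);
translate([40, 0, 838]) cube([281, 49, 28]);
translate([40, 0, 1155]) cube([281, 49, 28]);
translate([40, 0, 1472]) cube([281, 49, 28]);
translate([40, 0, 1789]) cube([281, 49, 28]);
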